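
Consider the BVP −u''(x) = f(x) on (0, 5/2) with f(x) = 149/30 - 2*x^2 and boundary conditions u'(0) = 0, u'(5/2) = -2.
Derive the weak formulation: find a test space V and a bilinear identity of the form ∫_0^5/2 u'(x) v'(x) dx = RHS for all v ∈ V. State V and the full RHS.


V = H^1(0, 5/2) (v unrestricted at boundary; u is determined up to an additive constant); weak form: ∫_0^5/2 u'v' dx = ∫_0^5/2 (149/30 - 2*x^2) v dx − 2·v(5/2) for all v ∈ V.

Multiply both sides by a test function v and integrate from 0 to 5/2:
  ∫_0^5/2 −u''(x) v(x) dx = ∫_0^5/2 f(x) v(x) dx.
Integrate the LHS by parts once:
  ∫_0^5/2 −u'' v dx = −[u'(x) v(x)]_0^5/2 + ∫_0^5/2 u'(x) v'(x) dx.
Thus ∫_0^5/2 u'(x) v'(x) dx = ∫_0^5/2 f(x) v(x) dx + [u'(x) v(x)]_0^5/2.
Choose V so that boundary terms are either known or forced to vanish.
u has inhomogeneous Neumann u'(0) = 0, u'(5/2) = -2. [u' v]_0^5/2 = (-2)·v(5/2) − (0)·v(0) = − 2·v(5/2). Take V = H^1(0, 5/2); boundary term becomes part of RHS.
Weak formulation: find u (satisfying any essential BC) such that ∫_0^5/2 u'(x) v'(x) dx = ∫_0^5/2 f v dx − 2·v(5/2) for all v ∈ V (Neumann data are natural BCs: they enter the RHS as boundary terms).
Substituting f(x) = 149/30 - 2*x^2, the right-hand side is ∫_0^5/2 (149/30 - 2*x^2) v dx − 2·v(5/2).
Compatibility check (pure Neumann): taking v ≡ 1 ∈ V gives 0 = ∫_0^5/2 f dx + (-2) − (0), i.e. ∫_0^5/2 f dx must equal u'(0) − u'(5/2) = 2. Indeed ∫_0^5/2 (149/30 - 2*x^2) dx = 2, so the data are compatible. The solution is then unique only up to an additive constant (fix it e.g. by requiring ∫_0^5/2 u dx = 0).


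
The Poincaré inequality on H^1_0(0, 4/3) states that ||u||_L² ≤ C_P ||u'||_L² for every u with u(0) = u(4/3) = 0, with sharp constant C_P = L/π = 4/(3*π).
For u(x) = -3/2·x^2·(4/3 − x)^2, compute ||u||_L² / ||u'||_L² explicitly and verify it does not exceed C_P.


||u||_L² / ||u'||_L² = 2*sqrt(3)/9 < C_P = 4/(3*π).

u(x) = -3/2·x^2·(4/3 − x)^2, so u'(x) = 2*x*(-9*x^2 + 18*x - 8)/3.
u(x) = -3/2·x^2·(4/3 − x)^2 vanishes at x = 0 and x = 4/3, so u ∈ H^1_0(0, 4/3). Differentiate via the product rule and integrate the resulting polynomials term by term.
  ∫_0^4/3 u² dx = ∫_0^4/3 (9*x^8/4 - 12*x^7 + 24*x^6 - 64*x^5/3 + 64*x^4/9) dx. Term by term:
    ∫_0^4/3 9*x^8/4 dx = 65536/19683;  ∫_0^4/3 -12*x^7 dx = -32768/2187;  ∫_0^4/3 24*x^6 dx = 131072/5103;
    ∫_0^4/3 -64*x^5/3 dx = -131072/6561;  ∫_0^4/3 64*x^4/9 dx = 65536/10935.
  Sum: 65536/19683 − 32768/2187 + 131072/5103 − 131072/6561 + 65536/10935 = 32768/688905.
  ∫_0^4/3 (u')² dx = ∫_0^4/3 (36*x^6 - 144*x^5 + 208*x^4 - 128*x^3 + 256*x^2/9) dx. Term by term:
    ∫_0^4/3 36*x^6 dx = 65536/1701;  ∫_0^4/3 -144*x^5 dx = -32768/243;  ∫_0^4/3 208*x^4 dx = 212992/1215;
    ∫_0^4/3 -128*x^3 dx = -8192/81;  ∫_0^4/3 256*x^2/9 dx = 16384/729.
  Sum: 65536/1701 − 32768/243 + 212992/1215 − 8192/81 + 16384/729 = 8192/25515.
∫_0^4/3 u² dx = 32768/688905, so ||u||_L² = 128*sqrt(210)/8505.
∫_0^4/3 (u')² dx = 8192/25515, so ||u'||_L² = 64*sqrt(70)/945.
Ratio ||u||_L² / ||u'||_L² = 2*sqrt(3)/9.
Sharp Poincaré constant on H^1_0(0, 4/3) is C_P = L/π = 4/(3*π), achieved by sin(3*π/4·x).
A polynomial bump cannot attain the sharp Poincaré constant (only the first sine eigenfunction does), so the ratio is strictly less than C_P, consistent with ||u||_L² ≤ C_P ||u'||_L².


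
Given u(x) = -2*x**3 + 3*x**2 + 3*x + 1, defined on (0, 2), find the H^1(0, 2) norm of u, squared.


||u||_{H^1}^2 = 2392/35

The H^1 norm (squared) on an interval (0, L) is
  ||u||_{H^1}^2 = ∫_0^L u(x)^2 dx + ∫_0^L u'(x)^2 dx.
Compute u'(x) = -6*x**2 + 6*x + 3.
Then u(x)^2 = 4*x**6 - 12*x**5 - 3*x**4 + 14*x**3 + 15*x**2 + 6*x + 1 and u'(x)^2 = 36*x**4 - 72*x**3 + 36*x + 9.
Integrate each monomial from 0 to 2 using ∫_0^2 c·x^n dx = c·2^(n+1)/(n+1):
  ∫_0^2 u(x)^2 dx = ∫_0^2 (4*x^6 - 12*x^5 - 3*x^4 + 14*x^3 + 15*x^2 + 6*x + 1) dx. Term by term:
    ∫_0^2 4*x^6 dx = 512/7;  ∫_0^2 -12*x^5 dx = -128;  ∫_0^2 -3*x^4 dx = -96/5;
    ∫_0^2 14*x^3 dx = 56;  ∫_0^2 15*x^2 dx = 40;  ∫_0^2 6*x dx = 12;
    ∫_0^2 1 dx = 2.
  Sum: 512/7 − 128 − 96/5 + 56 + 40 + 12 + 2 = 1258/35.
  ∫_0^2 u'(x)^2 dx = ∫_0^2 (36*x^4 - 72*x^3 + 36*x + 9) dx. Term by term:
    ∫_0^2 36*x^4 dx = 1152/5;  ∫_0^2 -72*x^3 dx = -288;  ∫_0^2 36*x dx = 72;
    ∫_0^2 9 dx = 18.
  Sum: 1152/5 − 288 + 72 + 18 = 162/5.
Adding: ||u||_{H^1}^2 = 1258/35 + 162/5 = 2392/35.


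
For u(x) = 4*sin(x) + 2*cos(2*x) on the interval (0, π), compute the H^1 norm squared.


||u||_{H^1(0,π)}^2 = -160/3 + 26*π

u'(x) = -4*sin(2*x) + 4*cos(x).
Expand u² and (u')² and integrate term by term on (0, π), using: for integers n ≥ 1, ∫_0^π sin²(nx) dx = ∫_0^π cos²(nx) dx = π/2; for n ≠ n', ∫_0^π sin(nx)sin(n'x) dx = ∫_0^π cos(nx)cos(n'x) dx = 0; and by product-to-sum, ∫_0^π sin(nx)cos(n'x) dx = ½∫_0^π [sin((n+n')x) + sin((n−n')x)] dx, which is 0 when n+n' is even and 2n/(n²−n'²) when n+n' is odd (it need not vanish on (0, π)).
  u² squared terms: (2)²·∫cos(2x)² dx = 4·π/2 = 2*π;  (4)²·∫sin(x)² dx = 16·π/2 = 8*π.
  u² cross terms: 2·(2)·(4)·∫cos(2x)·sin(x) dx = 16·(-2/3) = -32/3.
  So ∫_0^π u² dx = 2*π + 8*π − 32/3 = -32/3 + 10*π.
  (u')² squared terms: (-4)²·∫sin(2x)² dx = 16·π/2 = 8*π;  (4)²·∫cos(x)² dx = 16·π/2 = 8*π.
  (u')² cross terms: 2·(-4)·(4)·∫sin(2x)·cos(x) dx = -32·(4/3) = -128/3.
  So ∫_0^π (u')² dx = 8*π + 8*π − 128/3 = -128/3 + 16*π.
||u||_{H^1}^2 = (-32/3 + 10*π) + (-128/3 + 16*π) = -160/3 + 26*π.


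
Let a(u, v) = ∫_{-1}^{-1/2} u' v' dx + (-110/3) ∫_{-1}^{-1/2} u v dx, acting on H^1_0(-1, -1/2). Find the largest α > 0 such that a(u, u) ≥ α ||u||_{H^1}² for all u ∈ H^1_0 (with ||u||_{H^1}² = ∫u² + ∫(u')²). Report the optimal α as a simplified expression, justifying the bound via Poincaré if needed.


α = 2*(-55 + 6*π^2)/(3*(1 + 4*π^2))

Coercivity of a(·,·) on H^1_0(-1, -1/2) means a(u, u) ≥ α ||u||_{H^1}² for every u ∈ H^1_0.
The interval has length L = 1/2, and Poincaré/coercivity depend only on L. Here a(u, u) = ∫(u')² + (-110/3)·∫u².
Here c = -110/3 < 0 with |c| < (π/L)² = 4*π^2, so coercivity still holds. The condition a(u,u) ≥ α||u||_{H^1}² reads (1−α)∫(u')² ≥ (α−c)∫u². Any admissible α is ≤ 1 (rapidly oscillating u have ∫u²/∫(u')² → 0), and α = 1 would force 0 ≥ (1−c)∫u², impossible since c < 1; so 1−α > 0. By the sharp Poincaré inequality on H^1_0 of an interval of length L, ∫(u')² ≥ (π/L)²∫u² with equality for the first sine mode sin(π(x−x₀)/L) (x₀ the left endpoint), so the inequality holds for all u iff (1−α)(π/L)² ≥ α − c, i.e. α ≤ ((π/L)² + c)/((π/L)² + 1) = (1 + c(L/π)²)/(1 + (L/π)²). (Direct route, valid since c ≤ 0: Poincaré gives c∫u² ≥ c(L/π)²∫(u')², so a(u,u) ≥ (1 + c(L/π)²)∫(u')², while ||u||_{H^1}² ≤ (1 + (L/π)²)∫(u')²; dividing yields the same α.) With (π/L)² = 4*π^2 and c = -110/3, the largest admissible constant is α = ((π/L)² + c)/((π/L)² + 1).
Simplifying, α = 2*(-55 + 6*π^2)/(3*(1 + 4*π^2)).


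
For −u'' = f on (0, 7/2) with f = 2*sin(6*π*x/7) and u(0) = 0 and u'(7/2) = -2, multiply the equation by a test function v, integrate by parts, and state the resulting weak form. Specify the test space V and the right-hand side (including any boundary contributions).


V = {v ∈ H^1(0, 7/2) : v(0) = 0} (test functions vanish at x = 0 where u is specified); weak form: ∫_0^7/2 u'v' dx = ∫_0^7/2 (2*sin(6*π*x/7)) v dx − 2·v(7/2) for all v ∈ V.

Multiply both sides by a test function v and integrate from 0 to 7/2:
  ∫_0^7/2 −u''(x) v(x) dx = ∫_0^7/2 f(x) v(x) dx.
Integrate the LHS by parts once:
  ∫_0^7/2 −u'' v dx = −[u'(x) v(x)]_0^7/2 + ∫_0^7/2 u'(x) v'(x) dx.
Thus ∫_0^7/2 u'(x) v'(x) dx = ∫_0^7/2 f(x) v(x) dx + [u'(x) v(x)]_0^7/2.
Choose V so that boundary terms are either known or forced to vanish.
Mixed BC: u(0) = 0 (Dirichlet) and u'(7/2) = -2 (Neumann). Define V = {v ∈ H^1(0, 7/2) : v(0) = 0}. Then [u' v]_0^7/2 = u'(7/2)·v(7/2) − u'(0)·0 = − 2·v(7/2).
Weak formulation: find u (satisfying any essential BC) such that ∫_0^7/2 u'(x) v'(x) dx = ∫_0^7/2 f v dx − 2·v(7/2) for all v ∈ V (Dirichlet at 0 absorbed into V; Neumann datum at x = 7/2 contributes the boundary term).
Substituting f(x) = 2*sin(6*π*x/7), the right-hand side is ∫_0^7/2 (2*sin(6*π*x/7)) v dx − 2·v(7/2).


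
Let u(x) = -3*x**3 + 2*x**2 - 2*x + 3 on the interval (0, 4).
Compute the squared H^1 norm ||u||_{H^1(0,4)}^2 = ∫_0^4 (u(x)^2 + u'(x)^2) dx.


||u||_{H^1}^2 = 2913268/105

The H^1 norm (squared) on an interval (0, L) is
  ||u||_{H^1}^2 = ∫_0^L u(x)^2 dx + ∫_0^L u'(x)^2 dx.
Compute u'(x) = -9*x**2 + 4*x - 2.
Then u(x)^2 = 9*x**6 - 12*x**5 + 16*x**4 - 26*x**3 + 16*x**2 - 12*x + 9 and u'(x)^2 = 81*x**4 - 72*x**3 + 52*x**2 - 16*x + 4.
Integrate each monomial from 0 to 4 using ∫_0^4 c·x^n dx = c·4^(n+1)/(n+1):
  ∫_0^4 u(x)^2 dx = ∫_0^4 (9*x^6 - 12*x^5 + 16*x^4 - 26*x^3 + 16*x^2 - 12*x + 9) dx. Term by term:
    ∫_0^4 9*x^6 dx = 147456/7;  ∫_0^4 -12*x^5 dx = -8192;  ∫_0^4 16*x^4 dx = 16384/5;
    ∫_0^4 -26*x^3 dx = -1664;  ∫_0^4 16*x^2 dx = 1024/3;  ∫_0^4 -12*x dx = -96;
    ∫_0^4 9 dx = 36.
  Sum: 147456/7 − 8192 + 16384/5 − 1664 + 1024/3 − 96 + 36 = 1550564/105.
  ∫_0^4 u'(x)^2 dx = ∫_0^4 (81*x^4 - 72*x^3 + 52*x^2 - 16*x + 4) dx. Term by term:
    ∫_0^4 81*x^4 dx = 82944/5;  ∫_0^4 -72*x^3 dx = -4608;  ∫_0^4 52*x^2 dx = 3328/3;
    ∫_0^4 -16*x dx = -128;  ∫_0^4 4 dx = 16.
  Sum: 82944/5 − 4608 + 3328/3 − 128 + 16 = 194672/15.
Adding: ||u||_{H^1}^2 = 1550564/105 + 194672/15 = 2913268/105.


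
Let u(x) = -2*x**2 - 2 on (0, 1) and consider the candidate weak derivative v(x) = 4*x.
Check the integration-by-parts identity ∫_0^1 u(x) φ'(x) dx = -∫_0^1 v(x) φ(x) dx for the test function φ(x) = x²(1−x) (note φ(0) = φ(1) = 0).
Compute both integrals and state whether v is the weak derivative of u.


LHS = 1/5, RHS = -1/5. No, v is not the weak derivative of u.

u(x) = -2*x**2 - 2, classical derivative u'(x) = -4*x.
φ(x) = x²(1−x), so φ'(x) = x*(2 - 3*x).
Note φ(0) = φ(1) = 0, so the boundary term u·φ vanishes.
LHS = ∫_0^1 u(x) φ'(x) dx = ∫_0^1 (6*x^4 - 4*x^3 + 6*x^2 - 4*x) dx. Term by term:
  ∫_0^1 6*x^4 dx = 6/5;  ∫_0^1 -4*x^3 dx = -1;  ∫_0^1 6*x^2 dx = 2;
  ∫_0^1 -4*x dx = -2.
Sum: 6/5 − 1 + 2 − 2 = 1/5.
So LHS = 1/5.
∫_0^1 v(x) φ(x) dx = ∫_0^1 (-4*x^4 + 4*x^3) dx. Term by term:
  ∫_0^1 -4*x^4 dx = -4/5;  ∫_0^1 4*x^3 dx = 1.
Sum: -4/5 + 1 = 1/5.
So RHS = -∫_0^1 v(x) φ(x) dx = -1/5.
LHS − RHS = 2/5 ≠ 0, so the identity fails.
(For a valid weak derivative the identity must hold for EVERY test function, in particular this one. The failure shows v is NOT the weak derivative of u.)
Correct weak derivative would be u'(x) = -4*x.


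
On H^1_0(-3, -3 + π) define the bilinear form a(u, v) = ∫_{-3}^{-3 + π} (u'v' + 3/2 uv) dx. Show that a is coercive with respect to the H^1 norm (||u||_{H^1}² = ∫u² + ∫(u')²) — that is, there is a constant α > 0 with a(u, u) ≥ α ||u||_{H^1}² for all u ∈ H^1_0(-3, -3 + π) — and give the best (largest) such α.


α = 1

Coercivity of a(·,·) on H^1_0(-3, -3 + π) means a(u, u) ≥ α ||u||_{H^1}² for every u ∈ H^1_0.
The interval has length L = π, and Poincaré/coercivity depend only on L. Here a(u, u) = ∫(u')² + (3/2)·∫u².
Here c = 3/2 ≥ 1, so a(u,u) = ∫(u')² + c∫u² ≥ ∫(u')² + ∫u² = ||u||_{H^1}², i.e. α = 1 works. No larger α is possible: a(u,u) ≥ α||u||_{H^1}² means (1−α)∫(u')² ≥ (α−c)∫u², and for the modes u_n = sin(nπ(x−x₀)/L) (x₀ the left endpoint) one has ∫u_n²/∫(u_n')² = (L/(nπ))² → 0, so a(u_n,u_n)/||u_n||_{H^1}² → 1. Hence the optimal constant is α = 1.
Therefore α = 1.


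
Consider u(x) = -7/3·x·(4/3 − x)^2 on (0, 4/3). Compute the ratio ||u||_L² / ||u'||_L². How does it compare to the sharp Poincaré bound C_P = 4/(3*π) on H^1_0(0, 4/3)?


||u||_L² / ||u'||_L² = 2*sqrt(14)/21 < C_P = 4/(3*π).

u(x) = -7/3·x·(4/3 − x)^2, so u'(x) = -7*x^2 + 112*x/9 - 112/27.
u(x) = -7/3·x·(4/3 − x)^2 vanishes at x = 0 and x = 4/3, so u ∈ H^1_0(0, 4/3). Differentiate via the product rule and integrate the resulting polynomials term by term.
  ∫_0^4/3 u² dx = ∫_0^4/3 (49*x^6/9 - 784*x^5/27 + 1568*x^4/27 - 12544*x^3/243 + 12544*x^2/729) dx. Term by term:
    ∫_0^4/3 49*x^6/9 dx = 114688/19683;  ∫_0^4/3 -784*x^5/27 dx = -1605632/59049;  ∫_0^4/3 1568*x^4/27 dx = 1605632/32805;
    ∫_0^4/3 -12544*x^3/243 dx = -802816/19683;  ∫_0^4/3 12544*x^2/729 dx = 802816/59049.
  Sum: 114688/19683 − 1605632/59049 + 1605632/32805 − 802816/19683 + 802816/59049 = 114688/295245.
  ∫_0^4/3 (u')² dx = ∫_0^4/3 (49*x^4 - 1568*x^3/9 + 17248*x^2/81 - 25088*x/243 + 12544/729) dx. Term by term:
    ∫_0^4/3 49*x^4 dx = 50176/1215;  ∫_0^4/3 -1568*x^3/9 dx = -100352/729;  ∫_0^4/3 17248*x^2/81 dx = 1103872/6561;
    ∫_0^4/3 -25088*x/243 dx = -200704/2187;  ∫_0^4/3 12544/729 dx = 50176/2187.
  Sum: 50176/1215 − 100352/729 + 1103872/6561 − 200704/2187 + 50176/2187 = 100352/32805.
∫_0^4/3 u² dx = 114688/295245, so ||u||_L² = 128*sqrt(35)/1215.
∫_0^4/3 (u')² dx = 100352/32805, so ||u'||_L² = 224*sqrt(10)/405.
Ratio ||u||_L² / ||u'||_L² = 2*sqrt(14)/21.
Sharp Poincaré constant on H^1_0(0, 4/3) is C_P = L/π = 4/(3*π), achieved by sin(3*π/4·x).
A polynomial bump cannot attain the sharp Poincaré constant (only the first sine eigenfunction does), so the ratio is strictly less than C_P, consistent with ||u||_L² ≤ C_P ||u'||_L².


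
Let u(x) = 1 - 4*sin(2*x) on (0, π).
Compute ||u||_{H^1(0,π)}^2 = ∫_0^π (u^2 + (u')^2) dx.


||u||_{H^1(0,π)}^2 = 41*π

u'(x) = -8*cos(2*x).
Expand u² and (u')² and integrate term by term on (0, π), using: for integers n ≥ 1, ∫_0^π sin²(nx) dx = ∫_0^π cos²(nx) dx = π/2; for n ≠ n', ∫_0^π sin(nx)sin(n'x) dx = ∫_0^π cos(nx)cos(n'x) dx = 0; and by product-to-sum, ∫_0^π sin(nx)cos(n'x) dx = ½∫_0^π [sin((n+n')x) + sin((n−n')x)] dx, which is 0 when n+n' is even and 2n/(n²−n'²) when n+n' is odd (it need not vanish on (0, π)). For the constant mode: ∫_0^π 1 dx = π, ∫_0^π cos(nx) dx = 0, ∫_0^π sin(nx) dx = (1−(−1)^n)/n.
  u² squared terms: (1)²·∫1 dx = 1·π = π;  (-4)²·∫sin(2x)² dx = 16·π/2 = 8*π.
  u² cross terms: 2·(1)·(-4)·∫1·sin(2x) dx = -8·(0) = 0.
  So ∫_0^π u² dx = π + 8*π + 0 = 9*π.
  (u')² squared terms: (-8)²·∫cos(2x)² dx = 64·π/2 = 32*π.
  So ∫_0^π (u')² dx = 32*π.
||u||_{H^1}^2 = (9*π) + (32*π) = 41*π.


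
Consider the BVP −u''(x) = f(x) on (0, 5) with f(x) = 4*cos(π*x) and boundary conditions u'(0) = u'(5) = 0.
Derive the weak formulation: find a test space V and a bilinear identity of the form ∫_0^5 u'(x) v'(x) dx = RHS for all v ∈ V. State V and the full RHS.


V = H^1(0, 5) (no boundary constraint on v; u is determined up to an additive constant); weak form: ∫_0^5 u'v' dx = ∫_0^5 (4*cos(π*x)) v dx for all v ∈ V.

Multiply both sides by a test function v and integrate from 0 to 5:
  ∫_0^5 −u''(x) v(x) dx = ∫_0^5 f(x) v(x) dx.
Integrate the LHS by parts once:
  ∫_0^5 −u'' v dx = −[u'(x) v(x)]_0^5 + ∫_0^5 u'(x) v'(x) dx.
Thus ∫_0^5 u'(x) v'(x) dx = ∫_0^5 f(x) v(x) dx + [u'(x) v(x)]_0^5.
Choose V so that boundary terms are either known or forced to vanish.
u has homogeneous Neumann: u'(0) = u'(5) = 0. So [u' v]_0^5 = 0·v(5) − 0·v(0) = 0 for any v; take V = H^1(0, 5).
Weak formulation: find u (satisfying any essential BC) such that ∫_0^5 u'(x) v'(x) dx = ∫_0^5 f v dx for all v ∈ V (homogeneous Neumann, so boundary terms vanish).
Substituting f(x) = 4*cos(π*x), the right-hand side is ∫_0^5 (4*cos(π*x)) v dx.
Compatibility check (pure Neumann): taking v ≡ 1 ∈ V gives 0 = ∫_0^5 f dx + (0) − (0), i.e. ∫_0^5 f dx must equal u'(0) − u'(5) = 0. Indeed ∫_0^5 (4*cos(π*x)) dx = 0, so the data are compatible. The solution is then unique only up to an additive constant (fix it e.g. by requiring ∫_0^5 u dx = 0).


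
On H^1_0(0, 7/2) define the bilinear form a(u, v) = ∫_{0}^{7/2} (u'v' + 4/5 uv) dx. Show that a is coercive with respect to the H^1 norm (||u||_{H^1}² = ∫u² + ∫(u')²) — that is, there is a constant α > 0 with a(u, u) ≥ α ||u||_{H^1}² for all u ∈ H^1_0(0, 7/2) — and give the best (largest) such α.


α = 4*(49 + 5*π^2)/(5*(4*π^2 + 49))

Coercivity of a(·,·) on H^1_0(0, 7/2) means a(u, u) ≥ α ||u||_{H^1}² for every u ∈ H^1_0.
The interval has length L = 7/2, and Poincaré/coercivity depend only on L. Here a(u, u) = ∫(u')² + (4/5)·∫u².
Here 0 < c = 4/5 < 1. The condition a(u,u) ≥ α||u||_{H^1}² reads (1−α)∫(u')² ≥ (α−c)∫u². Any admissible α is ≤ 1 (rapidly oscillating u have ∫u²/∫(u')² → 0), and α = 1 would force 0 ≥ (1−c)∫u², impossible since c < 1; so 1−α > 0. By the sharp Poincaré inequality on H^1_0 of an interval of length L, ∫(u')² ≥ (π/L)²∫u² with equality for the first sine mode sin(π(x−x₀)/L) (x₀ the left endpoint), so the inequality holds for all u iff (1−α)(π/L)² ≥ α − c, i.e. α ≤ ((π/L)² + c)/((π/L)² + 1) = (1 + c(L/π)²)/(1 + (L/π)²). With (π/L)² = 4*π^2/49 and c = 4/5, the largest admissible constant is α = ((π/L)² + c)/((π/L)² + 1).
Simplifying, α = 4*(49 + 5*π^2)/(5*(4*π^2 + 49)).


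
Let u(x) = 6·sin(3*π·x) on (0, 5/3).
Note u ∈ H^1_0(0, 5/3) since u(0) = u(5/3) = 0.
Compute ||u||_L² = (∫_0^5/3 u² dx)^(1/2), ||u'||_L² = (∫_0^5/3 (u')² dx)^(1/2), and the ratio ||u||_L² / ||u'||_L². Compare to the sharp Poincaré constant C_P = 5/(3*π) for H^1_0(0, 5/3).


||u||_L² / ||u'||_L² = 1/(3*π) < C_P = 5/(3*π).

u(x) = 6·sin(3*π·x), so u'(x) = 18*π*cos(3*π*x).
Writing u(x) = A·sin(kπx/L) with A = 6 and k = 5, use ∫_0^L sin²(kπx/L) dx = L/2 and ∫_0^L cos²(kπx/L) dx = L/2.
u² = 36·sin²(3*π·x) and (u')² = 324*π^2·cos²(3*π·x), and each of sin², cos² integrates to L/2 = 5/6 over (0, 5/3).
∫_0^5/3 u² dx = 30, so ||u||_L² = sqrt(30).
∫_0^5/3 (u')² dx = 270*π^2, so ||u'||_L² = 3*sqrt(30)*π.
Ratio ||u||_L² / ||u'||_L² = 1/(3*π).
Sharp Poincaré constant on H^1_0(0, 5/3) is C_P = L/π = 5/(3*π), achieved by sin(3*π/5·x).
This is the k = 5 harmonic; the ratio L/(kπ) is strictly less than C_P = L/π, consistent with the sharp inequality ||u||_L² ≤ C_P ||u'||_L².


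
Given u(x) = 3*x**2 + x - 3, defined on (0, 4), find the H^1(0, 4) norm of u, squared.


||u||_{H^1}^2 = 40808/15

The H^1 norm (squared) on an interval (0, L) is
  ||u||_{H^1}^2 = ∫_0^L u(x)^2 dx + ∫_0^L u'(x)^2 dx.
Compute u'(x) = 6*x + 1.
Then u(x)^2 = 9*x**4 + 6*x**3 - 17*x**2 - 6*x + 9 and u'(x)^2 = 36*x**2 + 12*x + 1.
Integrate each monomial from 0 to 4 using ∫_0^4 c·x^n dx = c·4^(n+1)/(n+1):
  ∫_0^4 u(x)^2 dx = ∫_0^4 (9*x^4 + 6*x^3 - 17*x^2 - 6*x + 9) dx. Term by term:
    ∫_0^4 9*x^4 dx = 9216/5;  ∫_0^4 6*x^3 dx = 384;  ∫_0^4 -17*x^2 dx = -1088/3;
    ∫_0^4 -6*x dx = -48;  ∫_0^4 9 dx = 36.
  Sum: 9216/5 + 384 − 1088/3 − 48 + 36 = 27788/15.
  ∫_0^4 u'(x)^2 dx = ∫_0^4 (36*x^2 + 12*x + 1) dx. Term by term:
    ∫_0^4 36*x^2 dx = 768;  ∫_0^4 12*x dx = 96;  ∫_0^4 1 dx = 4.
  Sum: 768 + 96 + 4 = 868.
Adding: ||u||_{H^1}^2 = 27788/15 + 868 = 40808/15.


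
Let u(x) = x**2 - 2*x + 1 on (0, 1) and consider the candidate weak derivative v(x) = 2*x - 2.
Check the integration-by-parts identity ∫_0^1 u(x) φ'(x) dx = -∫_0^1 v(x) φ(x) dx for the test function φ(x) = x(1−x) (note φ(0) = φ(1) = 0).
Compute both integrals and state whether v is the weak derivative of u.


LHS = 1/6, RHS = 1/6. Yes, v = u' weakly.

u(x) = x**2 - 2*x + 1, classical derivative u'(x) = 2*x - 2.
φ(x) = x(1−x), so φ'(x) = 1 - 2*x.
Note φ(0) = φ(1) = 0, so the boundary term u·φ vanishes.
LHS = ∫_0^1 u(x) φ'(x) dx = ∫_0^1 (-2*x^3 + 5*x^2 - 4*x + 1) dx. Term by term:
  ∫_0^1 -2*x^3 dx = -1/2;  ∫_0^1 5*x^2 dx = 5/3;  ∫_0^1 -4*x dx = -2;
  ∫_0^1 1 dx = 1.
Sum: -1/2 + 5/3 − 2 + 1 = 1/6.
So LHS = 1/6.
∫_0^1 v(x) φ(x) dx = ∫_0^1 (-2*x^3 + 4*x^2 - 2*x) dx. Term by term:
  ∫_0^1 -2*x^3 dx = -1/2;  ∫_0^1 4*x^2 dx = 4/3;  ∫_0^1 -2*x dx = -1.
Sum: -1/2 + 4/3 − 1 = -1/6.
So RHS = -∫_0^1 v(x) φ(x) dx = 1/6.
LHS = RHS, so the identity holds for this test φ.
Moreover u is smooth here and v(x) = u'(x) = 2*x - 2 pointwise, so the identity holds for every test function. Hence v is the weak derivative of u.


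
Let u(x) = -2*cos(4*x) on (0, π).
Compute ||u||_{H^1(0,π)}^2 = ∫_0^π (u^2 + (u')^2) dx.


||u||_{H^1(0,π)}^2 = 34*π

u'(x) = 8*sin(4*x).
Expand u² and (u')² and integrate term by term on (0, π), using: for integers n ≥ 1, ∫_0^π sin²(nx) dx = ∫_0^π cos²(nx) dx = π/2; for n ≠ n', ∫_0^π sin(nx)sin(n'x) dx = ∫_0^π cos(nx)cos(n'x) dx = 0; and by product-to-sum, ∫_0^π sin(nx)cos(n'x) dx = ½∫_0^π [sin((n+n')x) + sin((n−n')x)] dx, which is 0 when n+n' is even and 2n/(n²−n'²) when n+n' is odd (it need not vanish on (0, π)).
  u² squared terms: (-2)²·∫cos(4x)² dx = 4·π/2 = 2*π.
  So ∫_0^π u² dx = 2*π.
  (u')² squared terms: (8)²·∫sin(4x)² dx = 64·π/2 = 32*π.
  So ∫_0^π (u')² dx = 32*π.
||u||_{H^1}^2 = (2*π) + (32*π) = 34*π.


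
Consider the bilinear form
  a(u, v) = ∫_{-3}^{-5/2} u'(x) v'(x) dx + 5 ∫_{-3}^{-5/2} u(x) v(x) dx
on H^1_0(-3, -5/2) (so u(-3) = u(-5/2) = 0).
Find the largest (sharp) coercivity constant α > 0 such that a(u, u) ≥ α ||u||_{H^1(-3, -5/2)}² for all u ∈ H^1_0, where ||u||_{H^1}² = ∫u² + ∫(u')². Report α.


α = 1

Coercivity of a(·,·) on H^1_0(-3, -5/2) means a(u, u) ≥ α ||u||_{H^1}² for every u ∈ H^1_0.
The interval has length L = 1/2, and Poincaré/coercivity depend only on L. Here a(u, u) = ∫(u')² + (5)·∫u².
Here c = 5 ≥ 1, so a(u,u) = ∫(u')² + c∫u² ≥ ∫(u')² + ∫u² = ||u||_{H^1}², i.e. α = 1 works. No larger α is possible: a(u,u) ≥ α||u||_{H^1}² means (1−α)∫(u')² ≥ (α−c)∫u², and for the modes u_n = sin(nπ(x−x₀)/L) (x₀ the left endpoint) one has ∫u_n²/∫(u_n')² = (L/(nπ))² → 0, so a(u_n,u_n)/||u_n||_{H^1}² → 1. Hence the optimal constant is α = 1.
Therefore α = 1.


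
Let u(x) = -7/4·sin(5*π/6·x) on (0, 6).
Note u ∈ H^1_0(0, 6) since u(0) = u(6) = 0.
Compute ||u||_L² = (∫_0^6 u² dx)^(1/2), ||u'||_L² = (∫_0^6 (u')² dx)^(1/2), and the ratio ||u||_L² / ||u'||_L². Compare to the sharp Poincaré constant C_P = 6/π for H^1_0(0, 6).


||u||_L² / ||u'||_L² = 6/(5*π) < C_P = 6/π.

u(x) = -7/4·sin(5*π/6·x), so u'(x) = -35*π*cos(5*π*x/6)/24.
Writing u(x) = A·sin(kπx/L) with A = -7/4 and k = 5, use ∫_0^L sin²(kπx/L) dx = L/2 and ∫_0^L cos²(kπx/L) dx = L/2.
u² = 49/16·sin²(5*π/6·x) and (u')² = 1225*π^2/576·cos²(5*π/6·x), and each of sin², cos² integrates to L/2 = 3 over (0, 6).
∫_0^6 u² dx = 147/16, so ||u||_L² = 7*sqrt(3)/4.
∫_0^6 (u')² dx = 1225*π^2/192, so ||u'||_L² = 35*sqrt(3)*π/24.
Ratio ||u||_L² / ||u'||_L² = 6/(5*π).
Sharp Poincaré constant on H^1_0(0, 6) is C_P = L/π = 6/π, achieved by sin(π/6·x).
This is the k = 5 harmonic; the ratio L/(kπ) is strictly less than C_P = L/π, consistent with the sharp inequality ||u||_L² ≤ C_P ||u'||_L².


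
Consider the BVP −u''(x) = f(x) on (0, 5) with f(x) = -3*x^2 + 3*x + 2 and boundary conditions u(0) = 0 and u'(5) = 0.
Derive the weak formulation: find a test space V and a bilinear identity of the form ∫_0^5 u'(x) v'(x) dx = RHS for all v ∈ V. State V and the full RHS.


V = {v ∈ H^1(0, 5) : v(0) = 0} (test functions vanish at x = 0 where u is specified); weak form: ∫_0^5 u'v' dx = ∫_0^5 (-3*x^2 + 3*x + 2) v dx for all v ∈ V.

Multiply both sides by a test function v and integrate from 0 to 5:
  ∫_0^5 −u''(x) v(x) dx = ∫_0^5 f(x) v(x) dx.
Integrate the LHS by parts once:
  ∫_0^5 −u'' v dx = −[u'(x) v(x)]_0^5 + ∫_0^5 u'(x) v'(x) dx.
Thus ∫_0^5 u'(x) v'(x) dx = ∫_0^5 f(x) v(x) dx + [u'(x) v(x)]_0^5.
Choose V so that boundary terms are either known or forced to vanish.
Mixed BC: u(0) = 0 (Dirichlet) and u'(5) = 0 (Neumann). Define V = {v ∈ H^1(0, 5) : v(0) = 0}. Then [u' v]_0^5 = u'(5)·v(5) − u'(0)·0 = 0.
Weak formulation: find u (satisfying any essential BC) such that ∫_0^5 u'(x) v'(x) dx = ∫_0^5 f v dx for all v ∈ V (Dirichlet at 0 absorbed into V; the Neumann datum at x = 5 is zero, so no boundary term remains).
Substituting f(x) = -3*x^2 + 3*x + 2, the right-hand side is ∫_0^5 (-3*x^2 + 3*x + 2) v dx.


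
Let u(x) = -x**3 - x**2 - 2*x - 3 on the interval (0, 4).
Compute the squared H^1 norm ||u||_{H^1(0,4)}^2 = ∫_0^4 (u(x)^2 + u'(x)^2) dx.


||u||_{H^1}^2 = 306172/35

The H^1 norm (squared) on an interval (0, L) is
  ||u||_{H^1}^2 = ∫_0^L u(x)^2 dx + ∫_0^L u'(x)^2 dx.
Compute u'(x) = -3*x**2 - 2*x - 2.
Then u(x)^2 = x**6 + 2*x**5 + 5*x**4 + 10*x**3 + 10*x**2 + 12*x + 9 and u'(x)^2 = 9*x**4 + 12*x**3 + 16*x**2 + 8*x + 4.
Integrate each monomial from 0 to 4 using ∫_0^4 c·x^n dx = c·4^(n+1)/(n+1):
  ∫_0^4 u(x)^2 dx = ∫_0^4 (x^6 + 2*x^5 + 5*x^4 + 10*x^3 + 10*x^2 + 12*x + 9) dx. Term by term:
    ∫_0^4 x^6 dx = 16384/7;  ∫_0^4 2*x^5 dx = 4096/3;  ∫_0^4 5*x^4 dx = 1024;
    ∫_0^4 10*x^3 dx = 640;  ∫_0^4 10*x^2 dx = 640/3;  ∫_0^4 12*x dx = 96;
    ∫_0^4 9 dx = 36.
  Sum: 16384/7 + 4096/3 + 1024 + 640 + 640/3 + 96 + 36 = 120020/21.
  ∫_0^4 u'(x)^2 dx = ∫_0^4 (9*x^4 + 12*x^3 + 16*x^2 + 8*x + 4) dx. Term by term:
    ∫_0^4 9*x^4 dx = 9216/5;  ∫_0^4 12*x^3 dx = 768;  ∫_0^4 16*x^2 dx = 1024/3;
    ∫_0^4 8*x dx = 64;  ∫_0^4 4 dx = 16.
  Sum: 9216/5 + 768 + 1024/3 + 64 + 16 = 45488/15.
Adding: ||u||_{H^1}^2 = 120020/21 + 45488/15 = 306172/35.


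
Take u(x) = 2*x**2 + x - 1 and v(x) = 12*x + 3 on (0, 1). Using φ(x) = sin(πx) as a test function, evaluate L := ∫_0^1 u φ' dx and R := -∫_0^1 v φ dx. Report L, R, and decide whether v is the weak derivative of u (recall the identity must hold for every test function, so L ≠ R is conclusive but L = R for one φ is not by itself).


LHS = -6/π, RHS = -18/π. No, v is not the weak derivative of u.

u(x) = 2*x**2 + x - 1, classical derivative u'(x) = 4*x + 1.
φ(x) = sin(πx), so φ'(x) = π*cos(π*x).
Note φ(0) = φ(1) = 0, so the boundary term u·φ vanishes.
LHS = ∫_0^1 u(x) φ'(x) dx = ∫_0^1 (2*π*x^2*cos(π*x) + π*x*cos(π*x) - π*cos(π*x)) dx. Term by term:
  ∫_0^1 -π*cos(π*x) dx = 0;  ∫_0^1 π*x*cos(π*x) dx = -2/π;  ∫_0^1 2*π*x^2*cos(π*x) dx = -4/π.
Sum: 0 − 2/π − 4/π = -6/π.
So LHS = -6/π.
∫_0^1 v(x) φ(x) dx = ∫_0^1 (12*x*sin(π*x) + 3*sin(π*x)) dx. Term by term:
  ∫_0^1 3*sin(π*x) dx = 6/π;  ∫_0^1 12*x*sin(π*x) dx = 12/π.
Sum: 6/π + 12/π = 18/π.
So RHS = -∫_0^1 v(x) φ(x) dx = -18/π.
LHS − RHS = 12/π ≠ 0, so the identity fails.
(For a valid weak derivative the identity must hold for EVERY test function, in particular this one. The failure shows v is NOT the weak derivative of u.)
Correct weak derivative would be u'(x) = 4*x + 1.


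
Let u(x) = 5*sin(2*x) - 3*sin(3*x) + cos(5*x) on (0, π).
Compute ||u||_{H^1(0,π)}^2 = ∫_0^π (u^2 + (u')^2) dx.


||u||_{H^1(0,π)}^2 = -1040/21 + 241*π/2

u'(x) = -5*sin(5*x) + 10*cos(2*x) - 9*cos(3*x).
Expand u² and (u')² and integrate term by term on (0, π), using: for integers n ≥ 1, ∫_0^π sin²(nx) dx = ∫_0^π cos²(nx) dx = π/2; for n ≠ n', ∫_0^π sin(nx)sin(n'x) dx = ∫_0^π cos(nx)cos(n'x) dx = 0; and by product-to-sum, ∫_0^π sin(nx)cos(n'x) dx = ½∫_0^π [sin((n+n')x) + sin((n−n')x)] dx, which is 0 when n+n' is even and 2n/(n²−n'²) when n+n' is odd (it need not vanish on (0, π)).
  u² squared terms: (-3)²·∫sin(3x)² dx = 9·π/2 = 9*π/2;  (5)²·∫sin(2x)² dx = 25·π/2 = 25*π/2;  (1)²·∫cos(5x)² dx = 1·π/2 = π/2.
  u² cross terms: 2·(-3)·(5)·∫sin(3x)·sin(2x) dx = -30·(0) = 0;  2·(-3)·(1)·∫sin(3x)·cos(5x) dx = -6·(0) = 0;  2·(5)·(1)·∫sin(2x)·cos(5x) dx = 10·(-4/21) = -40/21.
  So ∫_0^π u² dx = 9*π/2 + 25*π/2 + π/2 + 0 + 0 − 40/21 = -40/21 + 35*π/2.
  (u')² squared terms: (-9)²·∫cos(3x)² dx = 81·π/2 = 81*π/2;  (-5)²·∫sin(5x)² dx = 25·π/2 = 25*π/2;  (10)²·∫cos(2x)² dx = 100·π/2 = 50*π.
  (u')² cross terms: 2·(-9)·(-5)·∫cos(3x)·sin(5x) dx = 90·(0) = 0;  2·(-9)·(10)·∫cos(3x)·cos(2x) dx = -180·(0) = 0;  2·(-5)·(10)·∫sin(5x)·cos(2x) dx = -100·(10/21) = -1000/21.
  So ∫_0^π (u')² dx = 81*π/2 + 25*π/2 + 50*π + 0 + 0 − 1000/21 = -1000/21 + 103*π.
||u||_{H^1}^2 = (-40/21 + 35*π/2) + (-1000/21 + 103*π) = -1040/21 + 241*π/2.


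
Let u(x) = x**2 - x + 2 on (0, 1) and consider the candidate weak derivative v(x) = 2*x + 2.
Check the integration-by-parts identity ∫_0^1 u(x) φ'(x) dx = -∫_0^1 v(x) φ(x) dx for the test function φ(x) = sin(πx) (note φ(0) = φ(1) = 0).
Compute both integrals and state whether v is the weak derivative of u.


LHS = 0, RHS = -6/π. No, v is not the weak derivative of u.

u(x) = x**2 - x + 2, classical derivative u'(x) = 2*x - 1.
φ(x) = sin(πx), so φ'(x) = π*cos(π*x).
Note φ(0) = φ(1) = 0, so the boundary term u·φ vanishes.
LHS = ∫_0^1 u(x) φ'(x) dx = ∫_0^1 (π*x^2*cos(π*x) - π*x*cos(π*x) + 2*π*cos(π*x)) dx. Term by term:
  ∫_0^1 2*π*cos(π*x) dx = 0;  ∫_0^1 π*x^2*cos(π*x) dx = -2/π;  ∫_0^1 -π*x*cos(π*x) dx = 2/π.
Sum: 0 − 2/π + 2/π = 0.
So LHS = 0.
∫_0^1 v(x) φ(x) dx = ∫_0^1 (2*x*sin(π*x) + 2*sin(π*x)) dx. Term by term:
  ∫_0^1 2*sin(π*x) dx = 4/π;  ∫_0^1 2*x*sin(π*x) dx = 2/π.
Sum: 4/π + 2/π = 6/π.
So RHS = -∫_0^1 v(x) φ(x) dx = -6/π.
LHS − RHS = 6/π ≠ 0, so the identity fails.
(For a valid weak derivative the identity must hold for EVERY test function, in particular this one. The failure shows v is NOT the weak derivative of u.)
Correct weak derivative would be u'(x) = 2*x - 1.


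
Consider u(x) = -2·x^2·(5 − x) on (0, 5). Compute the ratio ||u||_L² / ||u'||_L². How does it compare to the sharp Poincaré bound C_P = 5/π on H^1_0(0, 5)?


||u||_L² / ||u'||_L² = 5*sqrt(14)/14 < C_P = 5/π.

u(x) = -2·x^2·(5 − x), so u'(x) = 2*x*(3*x - 10).
u(x) = -2·x^2·(5 − x) vanishes at x = 0 and x = 5, so u ∈ H^1_0(0, 5). Differentiate via the product rule and integrate the resulting polynomials term by term.
  ∫_0^5 u² dx = ∫_0^5 (4*x^6 - 40*x^5 + 100*x^4) dx. Term by term:
    ∫_0^5 4*x^6 dx = 312500/7;  ∫_0^5 -40*x^5 dx = -312500/3;  ∫_0^5 100*x^4 dx = 62500.
  Sum: 312500/7 − 312500/3 + 62500 = 62500/21.
  ∫_0^5 (u')² dx = ∫_0^5 (36*x^4 - 240*x^3 + 400*x^2) dx. Term by term:
    ∫_0^5 36*x^4 dx = 22500;  ∫_0^5 -240*x^3 dx = -37500;  ∫_0^5 400*x^2 dx = 50000/3.
  Sum: 22500 − 37500 + 50000/3 = 5000/3.
∫_0^5 u² dx = 62500/21, so ||u||_L² = 250*sqrt(21)/21.
∫_0^5 (u')² dx = 5000/3, so ||u'||_L² = 50*sqrt(6)/3.
Ratio ||u||_L² / ||u'||_L² = 5*sqrt(14)/14.
Sharp Poincaré constant on H^1_0(0, 5) is C_P = L/π = 5/π, achieved by sin(π/5·x).
A polynomial bump cannot attain the sharp Poincaré constant (only the first sine eigenfunction does), so the ratio is strictly less than C_P, consistent with ||u||_L² ≤ C_P ||u'||_L².


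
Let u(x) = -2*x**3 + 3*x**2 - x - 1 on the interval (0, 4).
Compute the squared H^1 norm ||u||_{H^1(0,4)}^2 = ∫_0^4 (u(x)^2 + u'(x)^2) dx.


||u||_{H^1}^2 = 768056/105

The H^1 norm (squared) on an interval (0, L) is
  ||u||_{H^1}^2 = ∫_0^L u(x)^2 dx + ∫_0^L u'(x)^2 dx.
Compute u'(x) = -6*x**2 + 6*x - 1.
Then u(x)^2 = 4*x**6 - 12*x**5 + 13*x**4 - 2*x**3 - 5*x**2 + 2*x + 1 and u'(x)^2 = 36*x**4 - 72*x**3 + 48*x**2 - 12*x + 1.
Integrate each monomial from 0 to 4 using ∫_0^4 c·x^n dx = c·4^(n+1)/(n+1):
  ∫_0^4 u(x)^2 dx = ∫_0^4 (4*x^6 - 12*x^5 + 13*x^4 - 2*x^3 - 5*x^2 + 2*x + 1) dx. Term by term:
    ∫_0^4 4*x^6 dx = 65536/7;  ∫_0^4 -12*x^5 dx = -8192;  ∫_0^4 13*x^4 dx = 13312/5;
    ∫_0^4 -2*x^3 dx = -128;  ∫_0^4 -5*x^2 dx = -320/3;  ∫_0^4 2*x dx = 16;
    ∫_0^4 1 dx = 4.
  Sum: 65536/7 − 8192 + 13312/5 − 128 − 320/3 + 16 + 4 = 379892/105.
  ∫_0^4 u'(x)^2 dx = ∫_0^4 (36*x^4 - 72*x^3 + 48*x^2 - 12*x + 1) dx. Term by term:
    ∫_0^4 36*x^4 dx = 36864/5;  ∫_0^4 -72*x^3 dx = -4608;  ∫_0^4 48*x^2 dx = 1024;
    ∫_0^4 -12*x dx = -96;  ∫_0^4 1 dx = 4.
  Sum: 36864/5 − 4608 + 1024 − 96 + 4 = 18484/5.
Adding: ||u||_{H^1}^2 = 379892/105 + 18484/5 = 768056/105.


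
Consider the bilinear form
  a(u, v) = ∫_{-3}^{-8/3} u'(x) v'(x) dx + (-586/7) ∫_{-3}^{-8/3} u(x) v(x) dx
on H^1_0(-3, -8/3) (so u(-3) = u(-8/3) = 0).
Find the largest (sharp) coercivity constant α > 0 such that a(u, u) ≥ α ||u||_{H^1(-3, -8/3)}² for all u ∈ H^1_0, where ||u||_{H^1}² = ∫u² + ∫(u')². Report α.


α = (-586 + 63*π^2)/(7*(1 + 9*π^2))

Coercivity of a(·,·) on H^1_0(-3, -8/3) means a(u, u) ≥ α ||u||_{H^1}² for every u ∈ H^1_0.
The interval has length L = 1/3, and Poincaré/coercivity depend only on L. Here a(u, u) = ∫(u')² + (-586/7)·∫u².
Here c = -586/7 < 0 with |c| < (π/L)² = 9*π^2, so coercivity still holds. The condition a(u,u) ≥ α||u||_{H^1}² reads (1−α)∫(u')² ≥ (α−c)∫u². Any admissible α is ≤ 1 (rapidly oscillating u have ∫u²/∫(u')² → 0), and α = 1 would force 0 ≥ (1−c)∫u², impossible since c < 1; so 1−α > 0. By the sharp Poincaré inequality on H^1_0 of an interval of length L, ∫(u')² ≥ (π/L)²∫u² with equality for the first sine mode sin(π(x−x₀)/L) (x₀ the left endpoint), so the inequality holds for all u iff (1−α)(π/L)² ≥ α − c, i.e. α ≤ ((π/L)² + c)/((π/L)² + 1) = (1 + c(L/π)²)/(1 + (L/π)²). (Direct route, valid since c ≤ 0: Poincaré gives c∫u² ≥ c(L/π)²∫(u')², so a(u,u) ≥ (1 + c(L/π)²)∫(u')², while ||u||_{H^1}² ≤ (1 + (L/π)²)∫(u')²; dividing yields the same α.) With (π/L)² = 9*π^2 and c = -586/7, the largest admissible constant is α = ((π/L)² + c)/((π/L)² + 1).
Simplifying, α = (-586 + 63*π^2)/(7*(1 + 9*π^2)).


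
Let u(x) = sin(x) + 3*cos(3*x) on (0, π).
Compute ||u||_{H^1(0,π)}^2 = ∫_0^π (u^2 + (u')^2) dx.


||u||_{H^1(0,π)}^2 = 46*π

u'(x) = -9*sin(3*x) + cos(x).
Expand u² and (u')² and integrate term by term on (0, π), using: for integers n ≥ 1, ∫_0^π sin²(nx) dx = ∫_0^π cos²(nx) dx = π/2; for n ≠ n', ∫_0^π sin(nx)sin(n'x) dx = ∫_0^π cos(nx)cos(n'x) dx = 0; and by product-to-sum, ∫_0^π sin(nx)cos(n'x) dx = ½∫_0^π [sin((n+n')x) + sin((n−n')x)] dx, which is 0 when n+n' is even and 2n/(n²−n'²) when n+n' is odd (it need not vanish on (0, π)).
  u² squared terms: (3)²·∫cos(3x)² dx = 9·π/2 = 9*π/2;  (1)²·∫sin(x)² dx = 1·π/2 = π/2.
  u² cross terms: 2·(3)·(1)·∫cos(3x)·sin(x) dx = 6·(0) = 0.
  So ∫_0^π u² dx = 9*π/2 + π/2 + 0 = 5*π.
  (u')² squared terms: (-9)²·∫sin(3x)² dx = 81·π/2 = 81*π/2;  (1)²·∫cos(x)² dx = 1·π/2 = π/2.
  (u')² cross terms: 2·(-9)·(1)·∫sin(3x)·cos(x) dx = -18·(0) = 0.
  So ∫_0^π (u')² dx = 81*π/2 + π/2 + 0 = 41*π.
||u||_{H^1}^2 = (5*π) + (41*π) = 46*π.


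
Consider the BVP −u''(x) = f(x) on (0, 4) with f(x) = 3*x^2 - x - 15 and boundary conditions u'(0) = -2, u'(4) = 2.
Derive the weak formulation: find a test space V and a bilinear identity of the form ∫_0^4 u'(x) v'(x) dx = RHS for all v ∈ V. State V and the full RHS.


V = H^1(0, 4) (v unrestricted at boundary; u is determined up to an additive constant); weak form: ∫_0^4 u'v' dx = ∫_0^4 (3*x^2 - x - 15) v dx + 2·v(4) + 2·v(0) for all v ∈ V.

Multiply both sides by a test function v and integrate from 0 to 4:
  ∫_0^4 −u''(x) v(x) dx = ∫_0^4 f(x) v(x) dx.
Integrate the LHS by parts once:
  ∫_0^4 −u'' v dx = −[u'(x) v(x)]_0^4 + ∫_0^4 u'(x) v'(x) dx.
Thus ∫_0^4 u'(x) v'(x) dx = ∫_0^4 f(x) v(x) dx + [u'(x) v(x)]_0^4.
Choose V so that boundary terms are either known or forced to vanish.
u has inhomogeneous Neumann u'(0) = -2, u'(4) = 2. [u' v]_0^4 = (2)·v(4) − (-2)·v(0) = 2·v(4) + 2·v(0). Take V = H^1(0, 4); boundary term becomes part of RHS.
Weak formulation: find u (satisfying any essential BC) such that ∫_0^4 u'(x) v'(x) dx = ∫_0^4 f v dx + 2·v(4) + 2·v(0) for all v ∈ V (Neumann data are natural BCs: they enter the RHS as boundary terms).
Substituting f(x) = 3*x^2 - x - 15, the right-hand side is ∫_0^4 (3*x^2 - x - 15) v dx + 2·v(4) + 2·v(0).
Compatibility check (pure Neumann): taking v ≡ 1 ∈ V gives 0 = ∫_0^4 f dx + (2) − (-2), i.e. ∫_0^4 f dx must equal u'(0) − u'(4) = -4. Indeed ∫_0^4 (3*x^2 - x - 15) dx = -4, so the data are compatible. The solution is then unique only up to an additive constant (fix it e.g. by requiring ∫_0^4 u dx = 0).


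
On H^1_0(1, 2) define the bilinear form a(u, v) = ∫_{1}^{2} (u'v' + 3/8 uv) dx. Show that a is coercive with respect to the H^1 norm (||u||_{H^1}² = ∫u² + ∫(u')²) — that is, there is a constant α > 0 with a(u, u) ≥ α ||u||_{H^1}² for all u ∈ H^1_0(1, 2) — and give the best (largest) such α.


α = (3/8 + π^2)/(1 + π^2)

Coercivity of a(·,·) on H^1_0(1, 2) means a(u, u) ≥ α ||u||_{H^1}² for every u ∈ H^1_0.
The interval has length L = 1, and Poincaré/coercivity depend only on L. Here a(u, u) = ∫(u')² + (3/8)·∫u².
Here 0 < c = 3/8 < 1. The condition a(u,u) ≥ α||u||_{H^1}² reads (1−α)∫(u')² ≥ (α−c)∫u². Any admissible α is ≤ 1 (rapidly oscillating u have ∫u²/∫(u')² → 0), and α = 1 would force 0 ≥ (1−c)∫u², impossible since c < 1; so 1−α > 0. By the sharp Poincaré inequality on H^1_0 of an interval of length L, ∫(u')² ≥ (π/L)²∫u² with equality for the first sine mode sin(π(x−x₀)/L) (x₀ the left endpoint), so the inequality holds for all u iff (1−α)(π/L)² ≥ α − c, i.e. α ≤ ((π/L)² + c)/((π/L)² + 1) = (1 + c(L/π)²)/(1 + (L/π)²). With (π/L)² = π^2 and c = 3/8, the largest admissible constant is α = ((π/L)² + c)/((π/L)² + 1).
Simplifying, α = (3/8 + π^2)/(1 + π^2).


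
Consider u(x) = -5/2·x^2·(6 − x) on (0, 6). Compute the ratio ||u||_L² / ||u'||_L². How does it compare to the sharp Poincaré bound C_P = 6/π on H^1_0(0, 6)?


||u||_L² / ||u'||_L² = 3*sqrt(14)/7 < C_P = 6/π.

u(x) = -5/2·x^2·(6 − x), so u'(x) = 15*x*(x - 4)/2.
u(x) = -5/2·x^2·(6 − x) vanishes at x = 0 and x = 6, so u ∈ H^1_0(0, 6). Differentiate via the product rule and integrate the resulting polynomials term by term.
  ∫_0^6 u² dx = ∫_0^6 (25*x^6/4 - 75*x^5 + 225*x^4) dx. Term by term:
    ∫_0^6 25*x^6/4 dx = 1749600/7;  ∫_0^6 -75*x^5 dx = -583200;  ∫_0^6 225*x^4 dx = 349920.
  Sum: 1749600/7 − 583200 + 349920 = 116640/7.
  ∫_0^6 (u')² dx = ∫_0^6 (225*x^4/4 - 450*x^3 + 900*x^2) dx. Term by term:
    ∫_0^6 225*x^4/4 dx = 87480;  ∫_0^6 -450*x^3 dx = -145800;  ∫_0^6 900*x^2 dx = 64800.
  Sum: 87480 − 145800 + 64800 = 6480.
∫_0^6 u² dx = 116640/7, so ||u||_L² = 108*sqrt(70)/7.
∫_0^6 (u')² dx = 6480, so ||u'||_L² = 36*sqrt(5).
Ratio ||u||_L² / ||u'||_L² = 3*sqrt(14)/7.
Sharp Poincaré constant on H^1_0(0, 6) is C_P = L/π = 6/π, achieved by sin(π/6·x).
A polynomial bump cannot attain the sharp Poincaré constant (only the first sine eigenfunction does), so the ratio is strictly less than C_P, consistent with ||u||_L² ≤ C_P ||u'||_L².


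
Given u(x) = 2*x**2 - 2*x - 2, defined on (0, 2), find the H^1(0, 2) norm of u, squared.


||u||_{H^1}^2 = 128/5

The H^1 norm (squared) on an interval (0, L) is
  ||u||_{H^1}^2 = ∫_0^L u(x)^2 dx + ∫_0^L u'(x)^2 dx.
Compute u'(x) = 4*x - 2.
Then u(x)^2 = 4*x**4 - 8*x**3 - 4*x**2 + 8*x + 4 and u'(x)^2 = 16*x**2 - 16*x + 4.
Integrate each monomial from 0 to 2 using ∫_0^2 c·x^n dx = c·2^(n+1)/(n+1):
  ∫_0^2 u(x)^2 dx = ∫_0^2 (4*x^4 - 8*x^3 - 4*x^2 + 8*x + 4) dx. Term by term:
    ∫_0^2 4*x^4 dx = 128/5;  ∫_0^2 -8*x^3 dx = -32;  ∫_0^2 -4*x^2 dx = -32/3;
    ∫_0^2 8*x dx = 16;  ∫_0^2 4 dx = 8.
  Sum: 128/5 − 32 − 32/3 + 16 + 8 = 104/15.
  ∫_0^2 u'(x)^2 dx = ∫_0^2 (16*x^2 - 16*x + 4) dx. Term by term:
    ∫_0^2 16*x^2 dx = 128/3;  ∫_0^2 -16*x dx = -32;  ∫_0^2 4 dx = 8.
  Sum: 128/3 − 32 + 8 = 56/3.
Adding: ||u||_{H^1}^2 = 104/15 + 56/3 = 128/5.
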